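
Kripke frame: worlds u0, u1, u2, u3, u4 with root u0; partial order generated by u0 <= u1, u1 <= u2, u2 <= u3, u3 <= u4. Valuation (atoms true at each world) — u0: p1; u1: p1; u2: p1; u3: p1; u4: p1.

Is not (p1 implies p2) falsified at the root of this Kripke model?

No

u0 forces not (p1 implies p2): no world accessible from u0 forces p1 implies p2.
So the root u0 forces not (p1 implies p2); the model is not a countermodel.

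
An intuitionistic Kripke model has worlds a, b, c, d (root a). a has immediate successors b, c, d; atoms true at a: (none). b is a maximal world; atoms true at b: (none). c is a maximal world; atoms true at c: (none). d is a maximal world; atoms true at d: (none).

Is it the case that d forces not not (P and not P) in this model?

No

d does not force not not (P and not P) since d is accessible from d and d forces not (P and not P).
d forces not (P and not P): no world accessible from d forces P and not P.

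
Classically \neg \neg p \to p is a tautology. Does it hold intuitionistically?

This is double-negation elimination, which is not intuitionistically valid.
A Kripke countermodel: worlds u, v; order generated by u \le v; atoms true at each world — u:{}; v:{p}.
u \nVdash \neg \neg p \to p: already at u itself, u \Vdash \neg \neg p but u \nVdash p.
u lacks atom p, so u \nVdash p.
So the root u does not force the formula.

No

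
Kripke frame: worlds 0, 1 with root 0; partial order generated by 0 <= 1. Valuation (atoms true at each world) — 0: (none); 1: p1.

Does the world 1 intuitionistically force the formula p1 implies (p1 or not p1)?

1 forces p1 implies (p1 or not p1): every world accessible from 1 that forces p1 (namely 1) also forces p1 or not p1.

Yes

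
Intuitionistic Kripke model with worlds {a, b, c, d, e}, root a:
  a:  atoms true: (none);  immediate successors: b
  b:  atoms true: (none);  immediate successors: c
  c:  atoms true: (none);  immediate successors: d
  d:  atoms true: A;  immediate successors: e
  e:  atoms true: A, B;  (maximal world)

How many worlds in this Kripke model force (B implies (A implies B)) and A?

2

a: does not force it — a does not force (B implies (A implies B)) and A since a fails A.
b: does not force it.
c: does not force it.
d: forces it.
e: forces it.
Worlds forcing the formula: {d, e}.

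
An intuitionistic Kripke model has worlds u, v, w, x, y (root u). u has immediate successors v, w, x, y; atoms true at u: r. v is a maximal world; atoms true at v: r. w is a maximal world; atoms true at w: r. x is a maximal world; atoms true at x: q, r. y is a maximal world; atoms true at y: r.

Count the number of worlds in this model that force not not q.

u: does not force it — u does not force not not q since v is accessible from u and v forces not q.
v: does not force it.
w: does not force it.
x: forces it.
y: does not force it.
Worlds forcing the formula: {x}.

1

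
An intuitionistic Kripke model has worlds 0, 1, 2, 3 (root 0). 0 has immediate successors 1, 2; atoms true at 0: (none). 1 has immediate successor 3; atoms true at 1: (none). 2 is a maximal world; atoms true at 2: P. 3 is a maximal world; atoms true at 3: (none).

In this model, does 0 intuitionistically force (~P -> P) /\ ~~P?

No

0 ||-/- (~P -> P) /\ ~~P since 0 fails ~P -> P.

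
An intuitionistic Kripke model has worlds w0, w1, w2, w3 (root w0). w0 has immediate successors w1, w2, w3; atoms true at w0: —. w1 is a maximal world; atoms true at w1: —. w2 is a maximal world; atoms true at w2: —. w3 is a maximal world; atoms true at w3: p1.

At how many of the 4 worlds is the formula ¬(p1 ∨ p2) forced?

w0: does not force it — w0 ⊮ ¬(p1 ∨ p2) since w3 is accessible from w0 and w3 ⊩ p1 ∨ p2.
w1: forces it.
w2: forces it.
w3: does not force it.
Worlds forcing the formula: {w1, w2}.

2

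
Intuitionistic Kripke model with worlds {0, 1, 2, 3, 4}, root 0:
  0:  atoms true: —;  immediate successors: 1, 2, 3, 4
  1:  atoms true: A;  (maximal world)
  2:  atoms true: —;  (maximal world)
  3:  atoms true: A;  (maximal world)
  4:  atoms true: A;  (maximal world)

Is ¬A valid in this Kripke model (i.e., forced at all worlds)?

Not every world: 0 ⊮ ¬A.
0 ⊮ ¬A since 1 is accessible from 0 and 1 ⊩ A.

No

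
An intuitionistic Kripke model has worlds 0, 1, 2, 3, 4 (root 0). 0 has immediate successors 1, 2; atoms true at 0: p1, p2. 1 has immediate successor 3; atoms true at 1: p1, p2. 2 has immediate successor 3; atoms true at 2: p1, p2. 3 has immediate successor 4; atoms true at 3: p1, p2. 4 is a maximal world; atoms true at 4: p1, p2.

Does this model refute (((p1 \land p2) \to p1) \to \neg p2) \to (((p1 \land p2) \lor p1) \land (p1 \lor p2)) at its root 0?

0 \Vdash (((p1 \land p2) \to p1) \to \neg p2) \to (((p1 \land p2) \lor p1) \land (p1 \lor p2)) vacuously: no world accessible from 0 forces the antecedent ((p1 \land p2) \to p1) \to \neg p2.
So the root 0 forces (((p1 \land p2) \to p1) \to \neg p2) \to (((p1 \land p2) \lor p1) \land (p1 \lor p2)); the model is not a countermodel.

No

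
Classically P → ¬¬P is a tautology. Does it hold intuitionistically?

This is double-negation introduction, which is intuitionistically derivable.
If a world forces P then every accessible world forces P (persistence), so none forces ¬P; hence ¬¬P.

Yes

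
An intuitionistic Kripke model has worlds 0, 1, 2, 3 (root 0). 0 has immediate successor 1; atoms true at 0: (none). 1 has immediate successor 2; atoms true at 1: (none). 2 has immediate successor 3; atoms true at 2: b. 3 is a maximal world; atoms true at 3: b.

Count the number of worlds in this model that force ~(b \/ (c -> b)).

0: does not force it — 0 ||-/- ~(b \/ (c -> b)) since 0 is accessible from 0 and 0 ||- b \/ (c -> b).
1: does not force it.
2: does not force it.
3: does not force it.
Worlds forcing the formula: { }.

0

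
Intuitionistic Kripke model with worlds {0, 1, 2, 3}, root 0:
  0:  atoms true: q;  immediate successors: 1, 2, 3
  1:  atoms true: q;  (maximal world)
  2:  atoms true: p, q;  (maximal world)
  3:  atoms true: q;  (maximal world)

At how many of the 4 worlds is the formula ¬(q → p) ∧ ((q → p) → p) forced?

0: does not force it — 0 ⊮ ¬(q → p) ∧ ((q → p) → p) since 0 fails ¬(q → p).
1: forces it.
2: does not force it — 2 ⊮ ¬(q → p) ∧ ((q → p) → p) since 2 fails ¬(q → p).
3: forces it.
Worlds forcing the formula: {1, 3}.

2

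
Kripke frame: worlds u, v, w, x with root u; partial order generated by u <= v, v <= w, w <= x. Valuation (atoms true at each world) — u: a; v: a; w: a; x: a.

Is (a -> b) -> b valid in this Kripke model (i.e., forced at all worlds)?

Yes

u ||- (a -> b) -> b vacuously: no world accessible from u forces the antecedent a -> b.
Since the root u forces (a -> b) -> b and forcing is persistent (monotone upward), every world forces it.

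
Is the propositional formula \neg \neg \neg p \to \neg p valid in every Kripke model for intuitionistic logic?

This is triple-negation reduction, which is intuitionistically derivable.
Assume \neg \neg \neg p and suppose p. Then \neg \neg p (double-negation introduction), contradicting \neg \neg \neg p. So \neg p.

Yes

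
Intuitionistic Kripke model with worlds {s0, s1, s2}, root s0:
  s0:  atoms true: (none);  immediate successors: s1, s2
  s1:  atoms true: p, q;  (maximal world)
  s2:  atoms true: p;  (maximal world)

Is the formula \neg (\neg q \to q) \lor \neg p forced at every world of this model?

No

Not every world: s0 \nVdash \neg (\neg q \to q) \lor \neg p.
s0 \nVdash \neg (\neg q \to q) \lor \neg p: neither disjunct is forced at s0.
s0 \nVdash \neg (\neg q \to q) since s1 is accessible from s0 and s1 \Vdash \neg q \to q.
s1 \Vdash \neg q \to q vacuously: no world accessible from s1 forces the antecedent \neg q.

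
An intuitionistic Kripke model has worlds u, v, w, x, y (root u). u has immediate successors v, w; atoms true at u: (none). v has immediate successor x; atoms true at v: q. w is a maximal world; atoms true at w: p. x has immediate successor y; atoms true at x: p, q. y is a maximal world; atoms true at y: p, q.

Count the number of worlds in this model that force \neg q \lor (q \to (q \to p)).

3

u: does not force it — u \nVdash \neg q \lor (q \to (q \to p)): neither disjunct is forced at u.
v: does not force it — v \nVdash \neg q \lor (q \to (q \to p)): neither disjunct is forced at v.
w: forces it.
x: forces it.
y: forces it.
Worlds forcing the formula: {w, x, y}.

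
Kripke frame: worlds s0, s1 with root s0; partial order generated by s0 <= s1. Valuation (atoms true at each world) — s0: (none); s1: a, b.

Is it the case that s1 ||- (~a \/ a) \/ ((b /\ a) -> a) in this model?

Yes

s1 ||- (~a \/ a) \/ ((b /\ a) -> a) via the disjunct ~a \/ a.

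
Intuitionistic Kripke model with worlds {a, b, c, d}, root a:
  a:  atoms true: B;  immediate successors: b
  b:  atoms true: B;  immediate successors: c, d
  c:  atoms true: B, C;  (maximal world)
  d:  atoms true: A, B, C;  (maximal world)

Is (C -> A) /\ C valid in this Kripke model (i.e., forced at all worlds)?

No

Not every world: a ||-/- (C -> A) /\ C.
a ||-/- (C -> A) /\ C since a fails C -> A.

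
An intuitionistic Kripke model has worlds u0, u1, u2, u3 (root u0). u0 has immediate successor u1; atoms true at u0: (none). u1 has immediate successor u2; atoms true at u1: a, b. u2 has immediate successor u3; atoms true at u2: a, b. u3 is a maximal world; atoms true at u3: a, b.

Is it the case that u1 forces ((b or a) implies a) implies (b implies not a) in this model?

No

u1 does not force ((b or a) implies a) implies (b implies not a): already at u1 itself, u1 forces (b or a) implies a but u1 does not force b implies not a.
u1 does not force b implies not a: already at u1 itself, u1 forces b but u1 does not force not a.
u1 does not force not a since u1 is accessible from u1 and u1 forces a.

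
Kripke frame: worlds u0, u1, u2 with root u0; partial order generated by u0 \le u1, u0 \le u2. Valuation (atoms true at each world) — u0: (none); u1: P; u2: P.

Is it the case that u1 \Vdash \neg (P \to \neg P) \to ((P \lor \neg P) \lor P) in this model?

u1 \Vdash \neg (P \to \neg P) \to ((P \lor \neg P) \lor P): every world accessible from u1 that forces \neg (P \to \neg P) (namely u1) also forces (P \lor \neg P) \lor P.

Yes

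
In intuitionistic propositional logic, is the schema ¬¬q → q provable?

This is double-negation elimination, which is not intuitionistically valid.
A Kripke countermodel: worlds u, v; order generated by u ≤ v; atoms true at each world — u:{}; v:{q}.
u ⊮ ¬¬q → q: already at u itself, u ⊩ ¬¬q but u ⊮ q.
u lacks atom q, so u ⊮ q.
So the root u does not force the formula.

No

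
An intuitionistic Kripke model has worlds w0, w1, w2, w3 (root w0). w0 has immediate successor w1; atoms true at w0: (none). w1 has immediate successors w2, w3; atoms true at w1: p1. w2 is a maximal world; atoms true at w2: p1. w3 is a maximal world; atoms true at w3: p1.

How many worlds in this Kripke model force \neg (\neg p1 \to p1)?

w0: does not force it — w0 \nVdash \neg (\neg p1 \to p1) since w0 is accessible from w0 and w0 \Vdash \neg p1 \to p1.
w1: does not force it.
w2: does not force it.
w3: does not force it.
Worlds forcing the formula: { }.

0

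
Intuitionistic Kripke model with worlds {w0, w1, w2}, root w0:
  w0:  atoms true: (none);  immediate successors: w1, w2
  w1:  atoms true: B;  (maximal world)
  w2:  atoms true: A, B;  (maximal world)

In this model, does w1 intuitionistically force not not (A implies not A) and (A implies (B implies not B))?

Yes

w1 forces not not (A implies not A) and (A implies (B implies not B)) since w1 forces both conjuncts.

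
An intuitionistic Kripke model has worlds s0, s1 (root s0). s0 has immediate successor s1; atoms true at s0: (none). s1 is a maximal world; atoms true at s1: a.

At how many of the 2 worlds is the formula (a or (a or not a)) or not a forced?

s0: does not force it — s0 does not force (a or (a or not a)) or not a: neither disjunct is forced at s0.
s1: forces it.
Worlds forcing the formula: {s1}.

1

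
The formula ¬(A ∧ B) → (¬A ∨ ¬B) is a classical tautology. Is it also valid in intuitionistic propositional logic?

This is the constructively invalid direction of De Morgan's law for conjunction, which is not intuitionistically valid.
A Kripke countermodel: worlds a, b, c; order generated by a ≤ b, a ≤ c; atoms true at each world — a:{}; b:{A}; c:{B}.
a ⊮ ¬(A ∧ B) → (¬A ∨ ¬B): already at a itself, a ⊩ ¬(A ∧ B) but a ⊮ ¬A ∨ ¬B.
a ⊮ ¬A ∨ ¬B: neither disjunct is forced at a.
a ⊮ ¬A since b is accessible from a and b ⊩ A.
So the root a does not force the formula.

No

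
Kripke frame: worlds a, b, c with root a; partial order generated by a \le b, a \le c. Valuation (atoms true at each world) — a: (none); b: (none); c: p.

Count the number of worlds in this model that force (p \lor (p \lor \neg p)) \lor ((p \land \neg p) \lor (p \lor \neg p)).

a: does not force it — a \nVdash (p \lor (p \lor \neg p)) \lor ((p \land \neg p) \lor (p \lor \neg p)): neither disjunct is forced at a.
b: forces it.
c: forces it.
Worlds forcing the formula: {b, c}.

2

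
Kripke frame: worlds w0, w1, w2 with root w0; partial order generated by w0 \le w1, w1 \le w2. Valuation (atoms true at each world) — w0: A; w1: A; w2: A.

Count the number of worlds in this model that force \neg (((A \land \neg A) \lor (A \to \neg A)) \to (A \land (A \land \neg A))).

w0: does not force it — w0 \nVdash \neg (((A \land \neg A) \lor (A \to \neg A)) \to (A \land (A \land \neg A))) since w0 is accessible from w0 and w0 \Vdash ((A \land \neg A) \lor (A \to \neg A)) \to (A \land (A \land \neg A)).
w1: does not force it — w1 \nVdash \neg (((A \land \neg A) \lor (A \to \neg A)) \to (A \land (A \land \neg A))) since w1 is accessible from w1 and w1 \Vdash ((A \land \neg A) \lor (A \to \neg A)) \to (A \land (A \land \neg A)).
w2: does not force it.
Worlds forcing the formula: { }.

0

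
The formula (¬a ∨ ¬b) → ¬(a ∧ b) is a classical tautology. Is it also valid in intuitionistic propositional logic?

This is a constructively valid De Morgan direction (disjunction of negations to negated conjunction), which is intuitionistically derivable.
If ¬a holds at a world then no accessible world forces a, hence none forces a ∧ b; likewise for ¬b.

Yes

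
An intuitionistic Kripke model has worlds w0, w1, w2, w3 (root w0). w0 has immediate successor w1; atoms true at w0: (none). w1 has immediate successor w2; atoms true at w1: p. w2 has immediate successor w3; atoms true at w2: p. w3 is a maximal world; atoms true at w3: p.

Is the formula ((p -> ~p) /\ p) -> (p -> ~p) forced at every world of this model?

Yes

w0 ||- ((p -> ~p) /\ p) -> (p -> ~p) vacuously: no world accessible from w0 forces the antecedent (p -> ~p) /\ p.
Since the root w0 forces ((p -> ~p) /\ p) -> (p -> ~p) and forcing is persistent (monotone upward), every world forces it.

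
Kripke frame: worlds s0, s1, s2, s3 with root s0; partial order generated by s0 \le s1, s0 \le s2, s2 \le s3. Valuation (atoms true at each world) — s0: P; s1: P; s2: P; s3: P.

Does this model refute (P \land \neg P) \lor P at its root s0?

No

s0 \Vdash (P \land \neg P) \lor P via the disjunct P.
So the root s0 forces (P \land \neg P) \lor P; the model is not a countermodel.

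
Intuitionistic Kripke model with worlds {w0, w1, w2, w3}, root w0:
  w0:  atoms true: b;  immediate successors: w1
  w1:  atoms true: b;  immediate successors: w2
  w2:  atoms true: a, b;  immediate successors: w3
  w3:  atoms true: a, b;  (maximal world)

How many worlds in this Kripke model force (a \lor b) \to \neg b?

0

w0: does not force it — w0 \nVdash (a \lor b) \to \neg b: already at w0 itself, w0 \Vdash a \lor b but w0 \nVdash \neg b.
w1: does not force it — w1 \nVdash (a \lor b) \to \neg b: already at w1 itself, w1 \Vdash a \lor b but w1 \nVdash \neg b.
w2: does not force it.
w3: does not force it.
Worlds forcing the formula: { }.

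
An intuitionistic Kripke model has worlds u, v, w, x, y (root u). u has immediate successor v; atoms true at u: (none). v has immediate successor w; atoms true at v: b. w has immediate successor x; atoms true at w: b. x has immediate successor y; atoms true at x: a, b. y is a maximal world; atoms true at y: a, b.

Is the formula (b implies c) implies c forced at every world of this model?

u forces (b implies c) implies c vacuously: no world accessible from u forces the antecedent b implies c.
Since the root u forces (b implies c) implies c and forcing is persistent (monotone upward), every world forces it.

Yes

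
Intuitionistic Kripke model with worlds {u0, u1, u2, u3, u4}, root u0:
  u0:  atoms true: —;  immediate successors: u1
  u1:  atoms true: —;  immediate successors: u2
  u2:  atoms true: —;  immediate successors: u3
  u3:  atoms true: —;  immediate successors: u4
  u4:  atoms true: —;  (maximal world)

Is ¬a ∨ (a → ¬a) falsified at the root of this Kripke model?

u0 ⊩ ¬a ∨ (a → ¬a) via the disjunct ¬a.
So the root u0 forces ¬a ∨ (a → ¬a); the model is not a countermodel.

No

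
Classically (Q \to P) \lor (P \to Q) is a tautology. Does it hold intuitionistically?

No

This is the Gödel–Dummett linearity axiom, which is not intuitionistically valid.
A Kripke countermodel: worlds u, v, w; order generated by u \le v, u \le w; atoms true at each world — u:{}; v:{Q}; w:{P}.
u \nVdash (Q \to P) \lor (P \to Q): neither disjunct is forced at u.
u \nVdash Q \to P: at the accessible world v, v \Vdash Q but v \nVdash P.
v lacks atom P, so v \nVdash P.
So the root u does not force the formula.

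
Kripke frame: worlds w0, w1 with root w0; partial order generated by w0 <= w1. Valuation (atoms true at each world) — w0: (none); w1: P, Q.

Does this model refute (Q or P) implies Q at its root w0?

w0 forces (Q or P) implies Q: every world accessible from w0 that forces Q or P (namely w1) also forces Q.
So the root w0 forces (Q or P) implies Q; the model is not a countermodel.

No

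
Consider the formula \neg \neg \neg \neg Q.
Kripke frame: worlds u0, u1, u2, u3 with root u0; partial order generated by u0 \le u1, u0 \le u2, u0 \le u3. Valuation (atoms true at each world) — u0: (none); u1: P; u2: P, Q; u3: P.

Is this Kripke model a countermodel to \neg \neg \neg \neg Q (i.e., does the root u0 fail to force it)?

u0 \nVdash \neg \neg \neg \neg Q since u1 is accessible from u0 and u1 \Vdash \neg \neg \neg Q.
u1 \Vdash \neg \neg \neg Q: no world accessible from u1 forces \neg \neg Q.
So the root u0 does not force \neg \neg \neg \neg Q; the model is a countermodel.

Yes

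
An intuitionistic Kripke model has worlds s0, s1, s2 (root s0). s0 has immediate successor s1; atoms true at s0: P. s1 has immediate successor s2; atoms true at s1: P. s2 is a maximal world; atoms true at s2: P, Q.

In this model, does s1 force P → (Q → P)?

Yes

s1 ⊩ P → (Q → P): every world accessible from s1 that forces P (namely s1, s2) also forces Q → P.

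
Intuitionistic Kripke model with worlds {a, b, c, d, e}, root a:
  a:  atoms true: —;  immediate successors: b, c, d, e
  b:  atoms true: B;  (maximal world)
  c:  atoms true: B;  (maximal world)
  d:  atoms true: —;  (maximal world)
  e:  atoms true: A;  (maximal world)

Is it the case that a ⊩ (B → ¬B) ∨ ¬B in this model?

a ⊮ (B → ¬B) ∨ ¬B: neither disjunct is forced at a.
a ⊮ B → ¬B: at the accessible world b, b ⊩ B but b ⊮ ¬B.
b ⊮ ¬B since b is accessible from b and b ⊩ B.

No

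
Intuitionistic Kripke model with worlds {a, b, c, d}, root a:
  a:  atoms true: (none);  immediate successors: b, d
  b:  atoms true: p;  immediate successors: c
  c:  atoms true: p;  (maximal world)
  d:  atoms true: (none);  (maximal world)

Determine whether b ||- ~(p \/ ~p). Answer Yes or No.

No

b ||-/- ~(p \/ ~p) since b is accessible from b and b ||- p \/ ~p.
b ||- p \/ ~p via the disjunct p.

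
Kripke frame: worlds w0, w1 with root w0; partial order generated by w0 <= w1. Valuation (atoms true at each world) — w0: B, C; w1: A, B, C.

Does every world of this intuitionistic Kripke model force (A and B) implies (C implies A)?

Yes

w0 forces (A and B) implies (C implies A): every world accessible from w0 that forces A and B (namely w1) also forces C implies A.
Since the root w0 forces (A and B) implies (C implies A) and forcing is persistent (monotone upward), every world forces it.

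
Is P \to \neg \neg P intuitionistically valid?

Yes

This is double-negation introduction, which is intuitionistically derivable.
If a world forces P then every accessible world forces P (persistence), so none forces \neg P; hence \neg \neg P.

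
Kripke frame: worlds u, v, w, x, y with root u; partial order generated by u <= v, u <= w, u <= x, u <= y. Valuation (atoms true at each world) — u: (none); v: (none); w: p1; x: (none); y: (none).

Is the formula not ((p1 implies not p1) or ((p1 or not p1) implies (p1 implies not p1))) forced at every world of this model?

Not every world: u does not force not ((p1 implies not p1) or ((p1 or not p1) implies (p1 implies not p1))).
u does not force not ((p1 implies not p1) or ((p1 or not p1) implies (p1 implies not p1))) since v is accessible from u and v forces (p1 implies not p1) or ((p1 or not p1) implies (p1 implies not p1)).
v forces (p1 implies not p1) or ((p1 or not p1) implies (p1 implies not p1)) via the disjunct p1 implies not p1.

No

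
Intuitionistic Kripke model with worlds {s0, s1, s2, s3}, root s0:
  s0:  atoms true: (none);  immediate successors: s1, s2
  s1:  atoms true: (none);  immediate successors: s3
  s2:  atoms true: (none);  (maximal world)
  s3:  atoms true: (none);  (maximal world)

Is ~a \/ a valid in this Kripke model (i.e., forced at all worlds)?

Yes

s0 ||- ~a \/ a via the disjunct ~a.
Since the root s0 forces ~a \/ a and forcing is persistent (monotone upward), every world forces it.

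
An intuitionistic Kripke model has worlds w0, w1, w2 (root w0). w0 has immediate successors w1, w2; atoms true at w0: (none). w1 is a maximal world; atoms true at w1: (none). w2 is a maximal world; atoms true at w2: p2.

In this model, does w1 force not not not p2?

Yes

w1 forces not not not p2: no world accessible from w1 forces not not p2.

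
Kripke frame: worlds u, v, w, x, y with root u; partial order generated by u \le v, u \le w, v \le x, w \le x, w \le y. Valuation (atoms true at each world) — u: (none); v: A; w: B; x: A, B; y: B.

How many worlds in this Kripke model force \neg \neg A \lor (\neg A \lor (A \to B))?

4

u: does not force it — u \nVdash \neg \neg A \lor (\neg A \lor (A \to B)): neither disjunct is forced at u.
v: forces it.
w: forces it.
x: forces it.
y: forces it.
Worlds forcing the formula: {v, w, x, y}.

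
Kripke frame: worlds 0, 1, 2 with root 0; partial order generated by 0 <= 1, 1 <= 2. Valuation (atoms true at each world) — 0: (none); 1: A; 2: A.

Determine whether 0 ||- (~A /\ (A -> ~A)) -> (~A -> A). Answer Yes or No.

Yes

0 ||- (~A /\ (A -> ~A)) -> (~A -> A) vacuously: no world accessible from 0 forces the antecedent ~A /\ (A -> ~A).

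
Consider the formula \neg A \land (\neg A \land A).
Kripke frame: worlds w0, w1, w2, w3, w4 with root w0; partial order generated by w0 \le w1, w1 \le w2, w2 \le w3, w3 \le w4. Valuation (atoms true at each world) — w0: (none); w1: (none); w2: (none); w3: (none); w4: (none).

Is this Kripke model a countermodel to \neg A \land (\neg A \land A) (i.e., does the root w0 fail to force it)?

Yes

w0 \nVdash \neg A \land (\neg A \land A) since w0 fails \neg A \land A.
So the root w0 does not force \neg A \land (\neg A \land A); the model is a countermodel.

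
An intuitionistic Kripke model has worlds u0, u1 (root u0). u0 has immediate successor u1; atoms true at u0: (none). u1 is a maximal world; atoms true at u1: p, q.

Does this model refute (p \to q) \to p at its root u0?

u0 \nVdash (p \to q) \to p: already at u0 itself, u0 \Vdash p \to q but u0 \nVdash p.
u0 lacks atom p, so u0 \nVdash p.
So the root u0 does not force (p \to q) \to p; the model is a countermodel.

Yes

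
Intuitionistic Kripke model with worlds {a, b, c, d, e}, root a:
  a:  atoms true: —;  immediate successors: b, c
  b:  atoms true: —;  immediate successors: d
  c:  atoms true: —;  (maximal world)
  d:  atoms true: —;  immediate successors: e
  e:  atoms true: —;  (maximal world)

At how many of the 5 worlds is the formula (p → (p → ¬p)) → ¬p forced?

5

a: forces it.
b: forces it.
c: forces it.
d: forces it.
e: forces it.
Worlds forcing the formula: {a, b, c, d, e}.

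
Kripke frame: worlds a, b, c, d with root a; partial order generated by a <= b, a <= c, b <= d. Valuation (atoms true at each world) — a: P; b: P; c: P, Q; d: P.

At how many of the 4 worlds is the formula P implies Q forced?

1

a: does not force it — a does not force P implies Q: already at a itself, a forces P but a does not force Q.
b: does not force it — b does not force P implies Q: already at b itself, b forces P but b does not force Q.
c: forces it.
d: does not force it — d does not force P implies Q: already at d itself, d forces P but d does not force Q.
Worlds forcing the formula: {c}.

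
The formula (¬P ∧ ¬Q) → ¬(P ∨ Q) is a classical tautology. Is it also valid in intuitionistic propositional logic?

This is a constructively valid De Morgan direction (conjunction of negations to negated disjunction), which is intuitionistically derivable.
If both ¬P and ¬Q hold at a world, no accessible world forces P or forces Q, so none forces P ∨ Q.

Yes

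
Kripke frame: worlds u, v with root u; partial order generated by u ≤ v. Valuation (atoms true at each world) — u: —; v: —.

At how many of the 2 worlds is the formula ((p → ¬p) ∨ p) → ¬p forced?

u: forces it.
v: forces it.
Worlds forcing the formula: {u, v}.

2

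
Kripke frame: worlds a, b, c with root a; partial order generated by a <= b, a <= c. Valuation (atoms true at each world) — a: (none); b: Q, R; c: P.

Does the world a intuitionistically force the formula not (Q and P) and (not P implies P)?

a does not force not (Q and P) and (not P implies P) since a fails not P implies P.

No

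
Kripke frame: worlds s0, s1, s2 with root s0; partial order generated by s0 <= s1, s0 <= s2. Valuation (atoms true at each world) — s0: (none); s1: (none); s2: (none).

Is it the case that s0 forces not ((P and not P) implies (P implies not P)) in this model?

s0 does not force not ((P and not P) implies (P implies not P)) since s0 is accessible from s0 and s0 forces (P and not P) implies (P implies not P).
s0 forces (P and not P) implies (P implies not P) vacuously: no world accessible from s0 forces the antecedent P and not P.

No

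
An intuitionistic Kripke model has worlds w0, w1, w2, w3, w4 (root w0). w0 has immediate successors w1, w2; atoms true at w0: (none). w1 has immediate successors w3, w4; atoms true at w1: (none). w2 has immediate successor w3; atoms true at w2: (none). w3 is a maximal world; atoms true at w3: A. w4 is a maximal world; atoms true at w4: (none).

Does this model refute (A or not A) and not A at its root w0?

w0 does not force (A or not A) and not A since w0 fails A or not A.
So the root w0 does not force (A or not A) and not A; the model is a countermodel.

Yes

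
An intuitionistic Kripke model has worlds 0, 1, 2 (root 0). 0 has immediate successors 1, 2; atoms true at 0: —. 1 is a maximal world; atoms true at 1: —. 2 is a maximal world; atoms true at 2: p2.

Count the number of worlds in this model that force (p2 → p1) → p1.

0: does not force it — 0 ⊮ (p2 → p1) → p1: at the accessible world 1, 1 ⊩ p2 → p1 but 1 ⊮ p1.
1: does not force it — 1 ⊮ (p2 → p1) → p1: already at 1 itself, 1 ⊩ p2 → p1 but 1 ⊮ p1.
2: forces it.
Worlds forcing the formula: {2}.

1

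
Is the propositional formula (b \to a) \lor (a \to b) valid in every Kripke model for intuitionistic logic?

No

This is the Gödel–Dummett linearity axiom, which is not intuitionistically valid.
A Kripke countermodel: worlds s0, s1, s2; order generated by s0 \le s1, s0 \le s2; atoms true at each world — s0:{}; s1:{b}; s2:{a}.
s0 \nVdash (b \to a) \lor (a \to b): neither disjunct is forced at s0.
s0 \nVdash b \to a: at the accessible world s1, s1 \Vdash b but s1 \nVdash a.
s1 lacks atom a, so s1 \nVdash a.
So the root s0 does not force the formula.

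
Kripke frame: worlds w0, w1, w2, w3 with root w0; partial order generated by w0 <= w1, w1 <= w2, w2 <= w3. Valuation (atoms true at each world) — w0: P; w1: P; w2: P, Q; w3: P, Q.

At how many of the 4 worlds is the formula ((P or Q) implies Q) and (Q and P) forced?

2

w0: does not force it — w0 does not force ((P or Q) implies Q) and (Q and P) since w0 fails (P or Q) implies Q.
w1: does not force it.
w2: forces it.
w3: forces it.
Worlds forcing the formula: {w2, w3}.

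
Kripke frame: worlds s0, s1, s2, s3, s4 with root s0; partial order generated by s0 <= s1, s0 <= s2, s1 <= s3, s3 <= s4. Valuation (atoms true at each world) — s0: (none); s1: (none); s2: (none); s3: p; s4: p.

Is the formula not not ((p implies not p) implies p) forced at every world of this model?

Not every world: s0 does not force not not ((p implies not p) implies p).
s0 does not force not not ((p implies not p) implies p) since s2 is accessible from s0 and s2 forces not ((p implies not p) implies p).
s2 forces not ((p implies not p) implies p): no world accessible from s2 forces (p implies not p) implies p.

No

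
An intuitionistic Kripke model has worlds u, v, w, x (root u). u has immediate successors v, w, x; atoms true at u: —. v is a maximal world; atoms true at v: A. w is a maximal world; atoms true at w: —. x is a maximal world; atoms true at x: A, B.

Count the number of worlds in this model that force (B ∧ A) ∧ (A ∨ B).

u: does not force it — u ⊮ (B ∧ A) ∧ (A ∨ B) since u fails B ∧ A.
v: does not force it — v ⊮ (B ∧ A) ∧ (A ∨ B) since v fails B ∧ A.
w: does not force it — w ⊮ (B ∧ A) ∧ (A ∨ B) since w fails B ∧ A.
x: forces it.
Worlds forcing the formula: {x}.

1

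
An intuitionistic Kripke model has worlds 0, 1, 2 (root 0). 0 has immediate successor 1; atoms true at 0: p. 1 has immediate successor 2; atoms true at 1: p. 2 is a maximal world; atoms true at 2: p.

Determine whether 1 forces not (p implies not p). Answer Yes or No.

Yes

1 forces not (p implies not p): no world accessible from 1 forces p implies not p.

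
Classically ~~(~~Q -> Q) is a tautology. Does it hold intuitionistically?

Yes

This is the double negation of double-negation elimination, which is intuitionistically derivable.
By Glivenko's theorem the double negation of any classical propositional tautology is intuitionistically provable; ~~Q -> Q is classically a tautology.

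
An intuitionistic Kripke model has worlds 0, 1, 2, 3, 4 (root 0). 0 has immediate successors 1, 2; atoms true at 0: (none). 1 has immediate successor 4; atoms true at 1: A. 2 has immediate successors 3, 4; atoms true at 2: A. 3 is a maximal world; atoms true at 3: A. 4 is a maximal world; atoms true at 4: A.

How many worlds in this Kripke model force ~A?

0: does not force it — 0 ||-/- ~A since 1 is accessible from 0 and 1 ||- A.
1: does not force it — 1 ||-/- ~A since 1 is accessible from 1 and 1 ||- A.
2: does not force it.
3: does not force it.
4: does not force it.
Worlds forcing the formula: { }.

0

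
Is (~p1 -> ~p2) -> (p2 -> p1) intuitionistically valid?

This is the converse of contraposition, which is not intuitionistically valid.
A Kripke countermodel: worlds 0, 1; order generated by 0 <= 1; atoms true at each world — 0:{p2}; 1:{p1,p2}.
0 ||-/- (~p1 -> ~p2) -> (p2 -> p1): already at 0 itself, 0 ||- ~p1 -> ~p2 but 0 ||-/- p2 -> p1.
0 ||-/- p2 -> p1: already at 0 itself, 0 ||- p2 but 0 ||-/- p1.
0 lacks atom p1, so 0 ||-/- p1.
So the root 0 does not force the formula.

No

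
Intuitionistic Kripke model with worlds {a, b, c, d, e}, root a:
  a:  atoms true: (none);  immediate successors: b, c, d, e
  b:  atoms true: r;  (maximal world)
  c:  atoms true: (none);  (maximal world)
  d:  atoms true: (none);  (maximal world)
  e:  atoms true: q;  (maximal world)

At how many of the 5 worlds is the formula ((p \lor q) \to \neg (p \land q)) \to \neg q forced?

3

a: does not force it — a \nVdash ((p \lor q) \to \neg (p \land q)) \to \neg q: already at a itself, a \Vdash (p \lor q) \to \neg (p \land q) but a \nVdash \neg q.
b: forces it.
c: forces it.
d: forces it.
e: does not force it.
Worlds forcing the formula: {b, c, d}.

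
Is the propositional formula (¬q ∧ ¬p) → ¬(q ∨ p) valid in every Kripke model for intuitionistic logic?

Yes

This is a constructively valid De Morgan direction (conjunction of negations to negated disjunction), which is intuitionistically derivable.
If both ¬q and ¬p hold at a world, no accessible world forces q or forces p, so none forces q ∨ p.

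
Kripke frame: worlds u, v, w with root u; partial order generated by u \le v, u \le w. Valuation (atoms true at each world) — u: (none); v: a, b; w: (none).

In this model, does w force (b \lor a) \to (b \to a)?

Yes

w \Vdash (b \lor a) \to (b \to a) vacuously: no world accessible from w forces the antecedent b \lor a.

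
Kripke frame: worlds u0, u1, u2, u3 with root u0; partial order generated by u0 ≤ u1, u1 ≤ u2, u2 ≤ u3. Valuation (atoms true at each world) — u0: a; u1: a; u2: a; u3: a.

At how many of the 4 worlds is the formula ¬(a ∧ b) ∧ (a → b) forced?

0

u0: does not force it — u0 ⊮ ¬(a ∧ b) ∧ (a → b) since u0 fails a → b.
u1: does not force it — u1 ⊮ ¬(a ∧ b) ∧ (a → b) since u1 fails a → b.
u2: does not force it.
u3: does not force it.
Worlds forcing the formula: { }.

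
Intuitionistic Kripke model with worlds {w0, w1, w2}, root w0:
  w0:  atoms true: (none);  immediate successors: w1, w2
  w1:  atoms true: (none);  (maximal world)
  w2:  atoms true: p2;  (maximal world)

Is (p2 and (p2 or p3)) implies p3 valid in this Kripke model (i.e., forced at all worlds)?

Not every world: w0 does not force (p2 and (p2 or p3)) implies p3.
w0 does not force (p2 and (p2 or p3)) implies p3: at the accessible world w2, w2 forces p2 and (p2 or p3) but w2 does not force p3.
w2 lacks atom p3, so w2 does not force p3.

No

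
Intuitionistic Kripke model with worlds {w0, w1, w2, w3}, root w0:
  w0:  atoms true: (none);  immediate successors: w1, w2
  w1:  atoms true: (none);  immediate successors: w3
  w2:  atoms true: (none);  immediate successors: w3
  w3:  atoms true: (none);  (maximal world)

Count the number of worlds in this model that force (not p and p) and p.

0

w0: does not force it — w0 does not force (not p and p) and p since w0 fails not p and p.
w1: does not force it — w1 does not force (not p and p) and p since w1 fails not p and p.
w2: does not force it — w2 does not force (not p and p) and p since w2 fails not p and p.
w3: does not force it.
Worlds forcing the formula: { }.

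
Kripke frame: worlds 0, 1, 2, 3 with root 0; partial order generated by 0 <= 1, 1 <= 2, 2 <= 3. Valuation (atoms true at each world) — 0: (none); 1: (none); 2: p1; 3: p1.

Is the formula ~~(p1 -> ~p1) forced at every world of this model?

Not every world: 0 ||-/- ~~(p1 -> ~p1).
0 ||-/- ~~(p1 -> ~p1) since 0 is accessible from 0 and 0 ||- ~(p1 -> ~p1).
0 ||- ~(p1 -> ~p1): no world accessible from 0 forces p1 -> ~p1.

No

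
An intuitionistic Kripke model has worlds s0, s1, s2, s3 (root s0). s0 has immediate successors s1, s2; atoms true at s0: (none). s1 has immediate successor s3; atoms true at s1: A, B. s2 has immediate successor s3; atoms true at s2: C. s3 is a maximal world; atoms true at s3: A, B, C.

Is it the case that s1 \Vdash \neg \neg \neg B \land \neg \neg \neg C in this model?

s1 \nVdash \neg \neg \neg B \land \neg \neg \neg C since s1 fails \neg \neg \neg B.

No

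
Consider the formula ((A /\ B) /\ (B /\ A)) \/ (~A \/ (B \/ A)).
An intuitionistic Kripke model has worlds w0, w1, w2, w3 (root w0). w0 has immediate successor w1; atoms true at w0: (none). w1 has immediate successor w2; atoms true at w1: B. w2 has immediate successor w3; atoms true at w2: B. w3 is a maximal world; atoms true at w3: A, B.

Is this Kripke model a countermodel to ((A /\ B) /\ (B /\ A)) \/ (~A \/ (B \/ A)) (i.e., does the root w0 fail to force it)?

Yes

w0 ||-/- ((A /\ B) /\ (B /\ A)) \/ (~A \/ (B \/ A)): neither disjunct is forced at w0.
w0 ||-/- (A /\ B) /\ (B /\ A) since w0 fails A /\ B.
So the root w0 does not force ((A /\ B) /\ (B /\ A)) \/ (~A \/ (B \/ A)); the model is a countermodel.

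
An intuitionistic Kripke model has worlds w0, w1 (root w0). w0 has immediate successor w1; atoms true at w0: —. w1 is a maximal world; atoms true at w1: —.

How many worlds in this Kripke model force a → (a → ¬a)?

w0: forces it.
w1: forces it.
Worlds forcing the formula: {w0, w1}.

2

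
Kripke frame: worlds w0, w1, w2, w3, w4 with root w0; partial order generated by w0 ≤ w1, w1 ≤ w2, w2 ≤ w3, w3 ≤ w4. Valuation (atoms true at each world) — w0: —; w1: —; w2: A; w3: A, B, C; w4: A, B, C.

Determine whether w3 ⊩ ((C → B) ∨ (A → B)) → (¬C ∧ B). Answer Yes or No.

No

w3 ⊮ ((C → B) ∨ (A → B)) → (¬C ∧ B): already at w3 itself, w3 ⊩ (C → B) ∨ (A → B) but w3 ⊮ ¬C ∧ B.
w3 ⊮ ¬C ∧ B since w3 fails ¬C.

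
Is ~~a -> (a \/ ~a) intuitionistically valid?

No

This is a variant of double-negation elimination (deriving excluded middle from double negation), which is not intuitionistically valid.
A Kripke countermodel: worlds s0, s1; order generated by s0 <= s1; atoms true at each world — s0:{}; s1:{a}.
s0 ||-/- ~~a -> (a \/ ~a): already at s0 itself, s0 ||- ~~a but s0 ||-/- a \/ ~a.
s0 ||-/- a \/ ~a: neither disjunct is forced at s0.
s0 lacks atom a, so s0 ||-/- a.
So the root s0 does not force the formula.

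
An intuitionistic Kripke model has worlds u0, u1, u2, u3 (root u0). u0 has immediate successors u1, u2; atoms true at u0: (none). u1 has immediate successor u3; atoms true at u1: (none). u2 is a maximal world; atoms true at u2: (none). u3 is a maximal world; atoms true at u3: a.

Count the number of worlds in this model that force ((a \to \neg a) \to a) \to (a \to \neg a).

1

u0: does not force it — u0 \nVdash ((a \to \neg a) \to a) \to (a \to \neg a): at the accessible world u1, u1 \Vdash (a \to \neg a) \to a but u1 \nVdash a \to \neg a.
u1: does not force it.
u2: forces it.
u3: does not force it.
Worlds forcing the formula: {u2}.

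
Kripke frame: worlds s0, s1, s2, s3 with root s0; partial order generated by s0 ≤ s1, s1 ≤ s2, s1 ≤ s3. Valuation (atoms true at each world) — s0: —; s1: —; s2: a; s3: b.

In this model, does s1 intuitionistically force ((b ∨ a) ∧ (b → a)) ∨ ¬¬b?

s1 ⊮ ((b ∨ a) ∧ (b → a)) ∨ ¬¬b: neither disjunct is forced at s1.
s1 ⊮ (b ∨ a) ∧ (b → a) since s1 fails b ∨ a.

No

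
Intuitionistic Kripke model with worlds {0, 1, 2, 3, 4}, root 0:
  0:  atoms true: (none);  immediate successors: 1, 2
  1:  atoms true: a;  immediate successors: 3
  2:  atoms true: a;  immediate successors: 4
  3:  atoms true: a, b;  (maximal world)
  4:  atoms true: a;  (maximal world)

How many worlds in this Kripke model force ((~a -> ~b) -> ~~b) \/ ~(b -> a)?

2

0: does not force it — 0 ||-/- ((~a -> ~b) -> ~~b) \/ ~(b -> a): neither disjunct is forced at 0.
1: forces it.
2: does not force it — 2 ||-/- ((~a -> ~b) -> ~~b) \/ ~(b -> a): neither disjunct is forced at 2.
3: forces it.
4: does not force it.
Worlds forcing the formula: {1, 3}.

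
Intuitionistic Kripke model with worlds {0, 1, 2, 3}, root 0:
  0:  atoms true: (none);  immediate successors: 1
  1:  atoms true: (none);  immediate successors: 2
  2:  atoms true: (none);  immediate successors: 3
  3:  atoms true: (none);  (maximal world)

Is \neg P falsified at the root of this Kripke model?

No

0 \Vdash \neg P: no world accessible from 0 forces P.
So the root 0 forces \neg P; the model is not a countermodel.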